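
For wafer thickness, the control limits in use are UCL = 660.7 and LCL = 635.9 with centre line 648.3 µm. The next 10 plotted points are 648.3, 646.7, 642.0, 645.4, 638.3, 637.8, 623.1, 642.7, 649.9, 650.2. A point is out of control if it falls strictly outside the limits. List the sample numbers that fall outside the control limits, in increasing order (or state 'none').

7

Compare each point to [635.9, 660.7]: sample 7 = 623.1 < LCL.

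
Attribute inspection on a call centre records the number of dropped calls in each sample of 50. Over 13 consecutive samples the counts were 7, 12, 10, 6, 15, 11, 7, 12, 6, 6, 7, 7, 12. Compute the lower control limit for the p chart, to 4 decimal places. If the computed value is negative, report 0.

0.0180

p̄ = Σdᵢ / (k·n) = 118 / (13 × 50) = 0.18154
LCL = p̄ − 3·√(p̄(1−p̄)/n) = 0.18154 − 3 × 0.05451 = 0.01800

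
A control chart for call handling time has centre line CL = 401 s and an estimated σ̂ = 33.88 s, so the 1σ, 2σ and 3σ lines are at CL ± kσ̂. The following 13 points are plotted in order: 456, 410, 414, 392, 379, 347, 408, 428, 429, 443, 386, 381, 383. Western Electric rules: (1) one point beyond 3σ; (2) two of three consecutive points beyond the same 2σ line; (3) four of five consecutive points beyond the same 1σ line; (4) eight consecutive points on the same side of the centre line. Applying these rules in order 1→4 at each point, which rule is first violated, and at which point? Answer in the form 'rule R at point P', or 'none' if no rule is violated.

Zone of each point (C = within 1σ̂, B = 1σ̂–2σ̂, A = 2σ̂–3σ̂, * = beyond 3σ̂; sign = side of CL): 1:+B, 2:+C, 3:+C, 4:-C, 5:-C, 6:-B, 7:+C, 8:+C, 9:+C, 10:+B, 11:-C, 12:-C, 13:-C
No rule fires across all 13 points.

none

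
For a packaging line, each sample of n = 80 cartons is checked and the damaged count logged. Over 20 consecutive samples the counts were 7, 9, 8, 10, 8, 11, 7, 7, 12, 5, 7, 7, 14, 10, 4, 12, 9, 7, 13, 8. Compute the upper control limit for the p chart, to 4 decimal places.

p̄ = Σdᵢ / (k·n) = 175 / (20 × 80) = 0.10938
UCL = p̄ + 3·√(p̄(1−p̄)/n) = 0.10938 + 3 × √(0.10938×0.89062/80) = 0.10938 + 3 × 0.03489 = 0.21406

0.2141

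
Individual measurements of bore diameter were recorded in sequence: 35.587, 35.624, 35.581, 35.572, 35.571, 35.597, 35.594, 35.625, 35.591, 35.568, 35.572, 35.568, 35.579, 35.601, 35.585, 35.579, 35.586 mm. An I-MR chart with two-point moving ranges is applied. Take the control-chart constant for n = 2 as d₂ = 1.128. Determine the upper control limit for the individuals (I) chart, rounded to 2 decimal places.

X̄ = (35.587 + 35.624 + 35.581 + 35.572 + 35.571 + 35.597 + 35.594 + 35.625 + 35.591 + 35.568 + 35.572 + 35.568 + 35.579 + 35.601 + 35.585 + 35.579 + 35.586) / 17 = 35.5871
Moving ranges: 0.037, 0.043, 0.009, 0.001, 0.026, 0.003, 0.031, 0.034, 0.023, 0.004, 0.004, 0.011, 0.022, 0.016, 0.006, 0.007; M̄R̄ = 0.2770 / 16 = 0.0173
UCL = X̄ + 3·M̄R̄/d₂ = 35.5871 + 3 × 0.0173 / 1.128 = 35.6331

35.63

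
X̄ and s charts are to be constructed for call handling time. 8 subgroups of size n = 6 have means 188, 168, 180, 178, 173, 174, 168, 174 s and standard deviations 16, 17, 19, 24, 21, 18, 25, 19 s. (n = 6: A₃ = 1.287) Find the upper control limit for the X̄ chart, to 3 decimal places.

X̄̄ = (188 + 168 + 180 + 178 + 173 + 174 + 168 + 174) / 8 = 175.3750
s̄ = (16 + 17 + 19 + 24 + 21 + 18 + 25 + 19) / 8 = 19.8750
UCL = X̄̄ + A₃·s̄ = 175.3750 + 1.287 × 19.8750 = 200.9541

200.954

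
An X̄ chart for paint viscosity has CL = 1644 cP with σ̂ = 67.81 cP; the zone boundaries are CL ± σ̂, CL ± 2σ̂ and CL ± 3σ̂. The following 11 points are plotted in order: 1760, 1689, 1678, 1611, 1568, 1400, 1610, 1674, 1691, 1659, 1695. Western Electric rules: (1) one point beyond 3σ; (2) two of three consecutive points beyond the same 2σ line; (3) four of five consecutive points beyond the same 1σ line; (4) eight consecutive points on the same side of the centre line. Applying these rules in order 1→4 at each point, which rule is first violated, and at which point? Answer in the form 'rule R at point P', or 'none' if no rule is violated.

Zone of each point (C = within 1σ̂, B = 1σ̂–2σ̂, A = 2σ̂–3σ̂, * = beyond 3σ̂; sign = side of CL): 1:+B, 2:+C, 3:+C, 4:-C, 5:-B, 6:-*, 7:-C, 8:+C, 9:+C, 10:+C, 11:+C
Rule 1 (one point beyond the 3σ limits) is satisfied at point 6.

rule 1 at point 6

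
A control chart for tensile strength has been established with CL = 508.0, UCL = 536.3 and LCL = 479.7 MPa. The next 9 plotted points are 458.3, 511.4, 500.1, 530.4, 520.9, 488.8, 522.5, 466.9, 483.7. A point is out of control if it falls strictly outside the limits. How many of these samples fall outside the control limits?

Compare each point to [479.7, 536.3]: sample 1 = 458.3 < LCL; sample 8 = 466.9 < LCL.

2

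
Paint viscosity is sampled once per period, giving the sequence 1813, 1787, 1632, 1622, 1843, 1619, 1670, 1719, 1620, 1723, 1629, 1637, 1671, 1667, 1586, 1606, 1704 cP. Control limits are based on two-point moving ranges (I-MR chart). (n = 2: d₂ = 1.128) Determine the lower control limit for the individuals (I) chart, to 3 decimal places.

1467.027

X̄ = (1813 + 1787 + 1632 + 1622 + 1843 + 1619 + 1670 + 1719 + 1620 + 1723 + 1629 + 1637 + 1671 + 1667 + 1586 + 1606 + 1704) / 17 = 1679.2941
Moving ranges: 26, 155, 10, 221, 224, 51, 49, 99, 103, 94, 8, 34, 4, 81, 20, 98; M̄R̄ = 1277.0000 / 16 = 79.8125
LCL = X̄ − 3·M̄R̄/d₂ = 1679.2941 − 3 × 79.8125 / 1.128 = 1467.0268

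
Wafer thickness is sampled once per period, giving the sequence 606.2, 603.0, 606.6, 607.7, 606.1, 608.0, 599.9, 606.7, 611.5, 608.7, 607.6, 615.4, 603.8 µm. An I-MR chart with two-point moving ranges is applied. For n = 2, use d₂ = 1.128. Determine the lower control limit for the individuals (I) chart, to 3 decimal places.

594.959

X̄ = (606.2 + 603.0 + 606.6 + 607.7 + 606.1 + 608.0 + 599.9 + 606.7 + 611.5 + 608.7 + 607.6 + 615.4 + 603.8) / 13 = 607.0154
Moving ranges: 3.2, 3.6, 1.1, 1.6, 1.9, 8.1, 6.8, 4.8, 2.8, 1.1, 7.8, 11.6; M̄R̄ = 54.4000 / 12 = 4.5333
LCL = X̄ − 3·M̄R̄/d₂ = 607.0154 − 3 × 4.5333 / 1.128 = 594.9586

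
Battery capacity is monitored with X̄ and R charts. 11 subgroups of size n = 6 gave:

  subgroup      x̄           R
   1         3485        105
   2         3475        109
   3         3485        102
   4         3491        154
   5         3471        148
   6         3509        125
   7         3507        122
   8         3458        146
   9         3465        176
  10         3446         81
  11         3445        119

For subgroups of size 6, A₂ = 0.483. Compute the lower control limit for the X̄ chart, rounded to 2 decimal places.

X̄̄ = (3485 + 3475 + 3485 + 3491 + 3471 + 3509 + 3507 + 3458 + 3465 + 3446 + 3445) / 11 = 38237.0000 / 11 = 3476.0909
R̄ = (105 + 109 + 102 + 154 + 148 + 125 + 122 + 146 + 176 + 81 + 119) / 11 = 1387.0000 / 11 = 126.0909
LCL = X̄̄ − A₂·R̄ = 3476.0909 − 0.483 × 126.0909 = 3415.1890

3415.19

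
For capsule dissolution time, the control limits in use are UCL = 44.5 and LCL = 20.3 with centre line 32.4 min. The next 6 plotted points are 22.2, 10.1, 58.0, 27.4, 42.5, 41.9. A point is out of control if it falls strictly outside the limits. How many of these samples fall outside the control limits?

2

Compare each point to [20.3, 44.5]: sample 2 = 10.1 < LCL; sample 3 = 58.0 > UCL.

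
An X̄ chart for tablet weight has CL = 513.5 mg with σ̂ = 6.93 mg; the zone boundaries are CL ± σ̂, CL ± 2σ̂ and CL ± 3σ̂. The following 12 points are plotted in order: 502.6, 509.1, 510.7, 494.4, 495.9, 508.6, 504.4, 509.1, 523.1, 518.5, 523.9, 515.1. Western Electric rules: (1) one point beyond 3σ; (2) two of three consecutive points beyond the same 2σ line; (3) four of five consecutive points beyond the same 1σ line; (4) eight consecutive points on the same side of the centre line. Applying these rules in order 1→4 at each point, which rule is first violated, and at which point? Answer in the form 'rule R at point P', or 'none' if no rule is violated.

rule 2 at point 5

Zone of each point (C = within 1σ̂, B = 1σ̂–2σ̂, A = 2σ̂–3σ̂, * = beyond 3σ̂; sign = side of CL): 1:-B, 2:-C, 3:-C, 4:-A, 5:-A, 6:-C, 7:-B, 8:-C, 9:+B, 10:+C, 11:+B, 12:+C
Rule 2 (two of three consecutive points beyond the same 2σ limit) is satisfied at point 5.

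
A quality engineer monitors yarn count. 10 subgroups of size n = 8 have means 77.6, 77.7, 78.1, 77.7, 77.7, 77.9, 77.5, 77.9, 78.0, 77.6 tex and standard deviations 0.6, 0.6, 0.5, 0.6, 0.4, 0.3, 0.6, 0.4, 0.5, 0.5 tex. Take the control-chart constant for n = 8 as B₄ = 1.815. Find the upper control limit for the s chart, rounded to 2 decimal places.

s̄ = (0.6 + 0.6 + 0.5 + 0.6 + 0.4 + 0.3 + 0.6 + 0.4 + 0.5 + 0.5) / 10 = 0.5000
UCL_s = B₄·s̄ = 1.815 × 0.5000 = 0.9075

0.91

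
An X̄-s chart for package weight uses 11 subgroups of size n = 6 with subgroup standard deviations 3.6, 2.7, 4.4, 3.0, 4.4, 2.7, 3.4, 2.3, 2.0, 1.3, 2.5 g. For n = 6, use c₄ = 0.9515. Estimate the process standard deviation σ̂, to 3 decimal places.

s̄ = (3.6 + 2.7 + 4.4 + 3.0 + 4.4 + 2.7 + 3.4 + 2.3 + 2.0 + 1.3 + 2.5) / 11 = 2.9364
σ̂ = s̄ / c₄ = 2.9364 / 0.9515 = 3.0860

3.086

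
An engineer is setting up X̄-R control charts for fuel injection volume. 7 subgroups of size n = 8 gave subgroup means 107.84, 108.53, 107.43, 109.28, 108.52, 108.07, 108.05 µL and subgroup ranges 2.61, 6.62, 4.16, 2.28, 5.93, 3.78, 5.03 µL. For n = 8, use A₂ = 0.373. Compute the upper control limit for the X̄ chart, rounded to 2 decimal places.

109.87

X̄̄ = (107.84 + 108.53 + 107.43 + 109.28 + 108.52 + 108.07 + 108.05) / 7 = 757.7200 / 7 = 108.2457
R̄ = (2.61 + 6.62 + 4.16 + 2.28 + 5.93 + 3.78 + 5.03) / 7 = 30.4100 / 7 = 4.3443
UCL = X̄̄ + A₂·R̄ = 108.2457 + 0.373 × 4.3443 = 109.8661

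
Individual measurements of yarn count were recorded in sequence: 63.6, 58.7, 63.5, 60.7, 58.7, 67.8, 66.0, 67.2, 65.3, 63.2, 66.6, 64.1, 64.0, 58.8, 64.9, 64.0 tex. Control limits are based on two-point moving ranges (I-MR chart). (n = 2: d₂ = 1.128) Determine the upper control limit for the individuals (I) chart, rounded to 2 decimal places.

X̄ = (63.6 + 58.7 + 63.5 + 60.7 + 58.7 + 67.8 + 66.0 + 67.2 + 65.3 + 63.2 + 66.6 + 64.1 + 64.0 + 58.8 + 64.9 + 64.0) / 16 = 63.5688
Moving ranges: 4.9, 4.8, 2.8, 2.0, 9.1, 1.8, 1.2, 1.9, 2.1, 3.4, 2.5, 0.1, 5.2, 6.1, 0.9; M̄R̄ = 48.8000 / 15 = 3.2533
UCL = X̄ + 3·M̄R̄/d₂ = 63.5688 + 3 × 3.2533 / 1.128 = 72.2212

72.22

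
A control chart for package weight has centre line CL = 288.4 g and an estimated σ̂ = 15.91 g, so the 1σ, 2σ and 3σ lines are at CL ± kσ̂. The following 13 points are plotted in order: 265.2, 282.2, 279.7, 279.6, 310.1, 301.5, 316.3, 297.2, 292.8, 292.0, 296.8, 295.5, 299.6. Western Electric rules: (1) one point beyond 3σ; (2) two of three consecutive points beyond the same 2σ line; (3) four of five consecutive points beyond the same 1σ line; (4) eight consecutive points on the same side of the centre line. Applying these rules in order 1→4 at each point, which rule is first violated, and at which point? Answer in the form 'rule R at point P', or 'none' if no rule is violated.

rule 4 at point 12

Zone of each point (C = within 1σ̂, B = 1σ̂–2σ̂, A = 2σ̂–3σ̂, * = beyond 3σ̂; sign = side of CL): 1:-B, 2:-C, 3:-C, 4:-C, 5:+B, 6:+C, 7:+B, 8:+C, 9:+C, 10:+C, 11:+C, 12:+C, 13:+C
Rule 4 (eight consecutive points on the same side of the centre line) is satisfied at point 12.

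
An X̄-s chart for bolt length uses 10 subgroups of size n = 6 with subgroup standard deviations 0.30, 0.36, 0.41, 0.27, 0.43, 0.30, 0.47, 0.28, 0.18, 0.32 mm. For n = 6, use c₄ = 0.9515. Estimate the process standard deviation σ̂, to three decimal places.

0.349

s̄ = (0.30 + 0.36 + 0.41 + 0.27 + 0.43 + 0.30 + 0.47 + 0.28 + 0.18 + 0.32) / 10 = 0.3320
σ̂ = s̄ / c₄ = 0.3320 / 0.9515 = 0.3489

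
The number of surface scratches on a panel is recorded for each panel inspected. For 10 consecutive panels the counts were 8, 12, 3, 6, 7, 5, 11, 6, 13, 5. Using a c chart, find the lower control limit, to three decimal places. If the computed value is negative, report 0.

c̄ = (8 + 12 + 3 + 6 + 7 + 5 + 11 + 6 + 13 + 5) / 10 = 76 / 10 = 7.6000
LCL = c̄ − 3√c̄ = 7.6000 − 3 × 2.7568 = -0.6704 → 0 (cannot be negative)

0.000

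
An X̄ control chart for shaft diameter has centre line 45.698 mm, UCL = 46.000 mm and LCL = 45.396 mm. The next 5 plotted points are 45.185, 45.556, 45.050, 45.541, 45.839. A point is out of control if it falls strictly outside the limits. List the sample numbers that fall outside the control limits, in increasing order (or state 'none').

Compare each point to [45.396, 46.000]: sample 1 = 45.185 < LCL; sample 3 = 45.050 < LCL.

1, 3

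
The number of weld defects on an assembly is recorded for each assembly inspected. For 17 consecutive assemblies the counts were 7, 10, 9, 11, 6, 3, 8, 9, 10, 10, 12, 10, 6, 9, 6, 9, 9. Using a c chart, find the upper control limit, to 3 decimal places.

c̄ = (7 + 10 + 9 + 11 + 6 + 3 + 8 + 9 + 10 + 10 + 12 + 10 + 6 + 9 + 6 + 9 + 9) / 17 = 144 / 17 = 8.4706
UCL = c̄ + 3√c̄ = 8.4706 + 3 × √8.4706 = 8.4706 + 3 × 2.9104 = 17.2019

17.202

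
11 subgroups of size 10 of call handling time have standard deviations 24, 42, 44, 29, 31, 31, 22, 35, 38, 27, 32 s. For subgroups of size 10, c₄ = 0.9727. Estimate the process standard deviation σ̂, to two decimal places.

s̄ = (24 + 42 + 44 + 29 + 31 + 31 + 22 + 35 + 38 + 27 + 32) / 11 = 32.2727
σ̂ = s̄ / c₄ = 32.2727 / 0.9727 = 33.1785

33.18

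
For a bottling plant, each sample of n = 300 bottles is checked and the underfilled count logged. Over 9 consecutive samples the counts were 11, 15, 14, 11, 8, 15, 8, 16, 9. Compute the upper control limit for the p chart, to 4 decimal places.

p̄ = Σdᵢ / (k·n) = 107 / (9 × 300) = 0.03963
UCL = p̄ + 3·√(p̄(1−p̄)/n) = 0.03963 + 3 × √(0.03963×0.96037/300) = 0.03963 + 3 × 0.01126 = 0.07342

0.0734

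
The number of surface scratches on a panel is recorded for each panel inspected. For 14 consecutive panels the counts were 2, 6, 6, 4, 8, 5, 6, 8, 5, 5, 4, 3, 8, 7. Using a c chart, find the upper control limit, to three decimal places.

c̄ = (2 + 6 + 6 + 4 + 8 + 5 + 6 + 8 + 5 + 5 + 4 + 3 + 8 + 7) / 14 = 77 / 14 = 5.5000
UCL = c̄ + 3√c̄ = 5.5000 + 3 × √5.5000 = 5.5000 + 3 × 2.3452 = 12.5356

12.536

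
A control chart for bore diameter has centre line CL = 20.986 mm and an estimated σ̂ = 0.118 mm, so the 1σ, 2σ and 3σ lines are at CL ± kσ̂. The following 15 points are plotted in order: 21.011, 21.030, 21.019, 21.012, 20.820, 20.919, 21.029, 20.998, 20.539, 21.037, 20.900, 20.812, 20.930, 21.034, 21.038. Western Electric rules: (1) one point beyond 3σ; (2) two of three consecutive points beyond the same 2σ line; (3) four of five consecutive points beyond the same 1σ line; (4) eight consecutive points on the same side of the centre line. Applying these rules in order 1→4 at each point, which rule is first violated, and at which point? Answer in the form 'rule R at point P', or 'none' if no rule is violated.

Zone of each point (C = within 1σ̂, B = 1σ̂–2σ̂, A = 2σ̂–3σ̂, * = beyond 3σ̂; sign = side of CL): 1:+C, 2:+C, 3:+C, 4:+C, 5:-B, 6:-C, 7:+C, 8:+C, 9:-*, 10:+C, 11:-C, 12:-B, 13:-C, 14:+C, 15:+C
Rule 1 (one point beyond the 3σ limits) is satisfied at point 9.

rule 1 at point 9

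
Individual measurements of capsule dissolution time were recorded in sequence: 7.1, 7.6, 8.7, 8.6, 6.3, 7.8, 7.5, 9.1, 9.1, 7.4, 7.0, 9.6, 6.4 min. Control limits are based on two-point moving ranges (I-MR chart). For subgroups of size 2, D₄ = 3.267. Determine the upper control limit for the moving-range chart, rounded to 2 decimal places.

Moving ranges: 0.5, 1.1, 0.1, 2.3, 1.5, 0.3, 1.6, 0.0, 1.7, 0.4, 2.6, 3.2; M̄R̄ = 15.3000 / 12 = 1.2750
UCL_MR = D₄·M̄R̄ = 3.267 × 1.2750 = 4.1654

4.17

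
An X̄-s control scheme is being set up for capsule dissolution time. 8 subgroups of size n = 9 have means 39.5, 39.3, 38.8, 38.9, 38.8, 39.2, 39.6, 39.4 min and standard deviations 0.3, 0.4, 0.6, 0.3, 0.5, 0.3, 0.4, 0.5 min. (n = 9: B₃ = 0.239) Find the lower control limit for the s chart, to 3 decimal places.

s̄ = (0.3 + 0.4 + 0.6 + 0.3 + 0.5 + 0.3 + 0.4 + 0.5) / 8 = 0.4125
LCL_s = B₃·s̄ = 0.239 × 0.4125 = 0.0986

0.099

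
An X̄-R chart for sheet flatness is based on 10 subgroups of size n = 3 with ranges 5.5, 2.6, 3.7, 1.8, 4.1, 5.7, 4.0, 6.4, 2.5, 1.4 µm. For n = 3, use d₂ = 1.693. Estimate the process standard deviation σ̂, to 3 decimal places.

2.227

R̄ = (5.5 + 2.6 + 3.7 + 1.8 + 4.1 + 5.7 + 4.0 + 6.4 + 2.5 + 1.4) / 10 = 3.7700
σ̂ = R̄ / d₂ = 3.7700 / 1.693 = 2.2268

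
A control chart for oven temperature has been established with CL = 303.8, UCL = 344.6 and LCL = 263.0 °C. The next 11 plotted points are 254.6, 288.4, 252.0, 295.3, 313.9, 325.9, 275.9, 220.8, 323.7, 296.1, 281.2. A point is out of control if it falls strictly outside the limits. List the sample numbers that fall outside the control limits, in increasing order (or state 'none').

Compare each point to [263.0, 344.6]: sample 1 = 254.6 < LCL; sample 3 = 252.0 < LCL; sample 8 = 220.8 < LCL.

1, 3, 8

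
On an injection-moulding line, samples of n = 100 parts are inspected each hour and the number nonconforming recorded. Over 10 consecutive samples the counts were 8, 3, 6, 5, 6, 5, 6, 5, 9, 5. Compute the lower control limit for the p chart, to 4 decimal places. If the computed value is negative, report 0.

0.0000

p̄ = Σdᵢ / (k·n) = 58 / (10 × 100) = 0.05800
LCL = p̄ − 3·√(p̄(1−p̄)/n) = 0.05800 − 3 × 0.02337 = -0.01212 → 0 (negative, so LCL = 0)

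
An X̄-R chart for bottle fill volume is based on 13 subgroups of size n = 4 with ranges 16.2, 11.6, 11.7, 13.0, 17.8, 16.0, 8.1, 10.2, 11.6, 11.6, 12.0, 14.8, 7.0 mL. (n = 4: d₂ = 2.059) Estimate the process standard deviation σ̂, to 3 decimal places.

R̄ = (16.2 + 11.6 + 11.7 + 13.0 + 17.8 + 16.0 + 8.1 + 10.2 + 11.6 + 11.6 + 12.0 + 14.8 + 7.0) / 13 = 12.4308
σ̂ = R̄ / d₂ = 12.4308 / 2.059 = 6.0373

6.037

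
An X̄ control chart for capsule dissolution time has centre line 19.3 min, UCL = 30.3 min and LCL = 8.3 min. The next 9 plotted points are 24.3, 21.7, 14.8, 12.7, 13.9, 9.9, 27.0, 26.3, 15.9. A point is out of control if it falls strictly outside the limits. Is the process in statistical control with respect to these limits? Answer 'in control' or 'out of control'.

in control

All 9 points lie within [8.3, 30.3].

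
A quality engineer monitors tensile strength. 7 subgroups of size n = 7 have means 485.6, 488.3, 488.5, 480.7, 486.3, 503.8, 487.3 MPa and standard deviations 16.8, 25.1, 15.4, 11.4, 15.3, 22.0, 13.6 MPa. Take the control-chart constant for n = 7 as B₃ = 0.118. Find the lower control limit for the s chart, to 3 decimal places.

2.016

s̄ = (16.8 + 25.1 + 15.4 + 11.4 + 15.3 + 22.0 + 13.6) / 7 = 17.0857
LCL_s = B₃·s̄ = 0.118 × 17.0857 = 2.0161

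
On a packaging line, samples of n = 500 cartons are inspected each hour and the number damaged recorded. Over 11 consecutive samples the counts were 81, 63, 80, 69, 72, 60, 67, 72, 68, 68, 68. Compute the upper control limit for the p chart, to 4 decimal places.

0.1861

p̄ = Σdᵢ / (k·n) = 768 / (11 × 500) = 0.13964
UCL = p̄ + 3·√(p̄(1−p̄)/n) = 0.13964 + 3 × √(0.13964×0.86036/500) = 0.13964 + 3 × 0.01550 = 0.18614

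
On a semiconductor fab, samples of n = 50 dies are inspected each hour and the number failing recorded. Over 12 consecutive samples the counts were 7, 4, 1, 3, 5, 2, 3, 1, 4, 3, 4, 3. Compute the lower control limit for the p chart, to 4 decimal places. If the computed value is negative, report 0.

0.0000

p̄ = Σdᵢ / (k·n) = 40 / (12 × 50) = 0.06667
LCL = p̄ − 3·√(p̄(1−p̄)/n) = 0.06667 − 3 × 0.03528 = -0.03916 → 0 (negative, so LCL = 0)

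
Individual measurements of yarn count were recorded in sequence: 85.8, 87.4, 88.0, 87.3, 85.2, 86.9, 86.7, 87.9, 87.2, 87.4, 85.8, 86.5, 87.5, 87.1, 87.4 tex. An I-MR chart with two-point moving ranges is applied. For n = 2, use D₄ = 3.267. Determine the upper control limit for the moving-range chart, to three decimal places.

3.034

Moving ranges: 1.6, 0.6, 0.7, 2.1, 1.7, 0.2, 1.2, 0.7, 0.2, 1.6, 0.7, 1.0, 0.4, 0.3; M̄R̄ = 13.0000 / 14 = 0.9286
UCL_MR = D₄·M̄R̄ = 3.267 × 0.9286 = 3.0336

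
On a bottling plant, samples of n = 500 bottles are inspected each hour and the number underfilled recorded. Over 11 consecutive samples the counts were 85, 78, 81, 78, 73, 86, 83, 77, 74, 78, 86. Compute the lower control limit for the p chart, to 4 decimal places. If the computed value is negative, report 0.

0.1107

p̄ = Σdᵢ / (k·n) = 879 / (11 × 500) = 0.15982
LCL = p̄ − 3·√(p̄(1−p̄)/n) = 0.15982 − 3 × 0.01639 = 0.11066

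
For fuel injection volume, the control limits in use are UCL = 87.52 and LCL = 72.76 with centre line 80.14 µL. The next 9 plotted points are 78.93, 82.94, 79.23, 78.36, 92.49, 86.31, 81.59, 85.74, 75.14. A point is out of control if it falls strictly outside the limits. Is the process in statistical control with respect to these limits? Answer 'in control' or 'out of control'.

Compare each point to [72.76, 87.52]: sample 5 = 92.49 > UCL.

out of control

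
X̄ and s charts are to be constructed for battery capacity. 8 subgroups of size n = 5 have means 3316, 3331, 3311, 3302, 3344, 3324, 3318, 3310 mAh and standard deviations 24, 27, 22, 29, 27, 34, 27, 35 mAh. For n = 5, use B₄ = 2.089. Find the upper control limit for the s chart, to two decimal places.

s̄ = (24 + 27 + 22 + 29 + 27 + 34 + 27 + 35) / 8 = 28.1250
UCL_s = B₄·s̄ = 2.089 × 28.1250 = 58.7531

58.75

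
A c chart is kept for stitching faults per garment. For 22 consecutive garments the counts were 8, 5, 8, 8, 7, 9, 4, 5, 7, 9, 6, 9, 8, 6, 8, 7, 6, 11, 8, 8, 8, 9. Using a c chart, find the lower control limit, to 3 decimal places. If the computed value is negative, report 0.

c̄ = (8 + 5 + 8 + 8 + 7 + 9 + 4 + 5 + 7 + 9 + 6 + 9 + 8 + 6 + 8 + 7 + 6 + 11 + 8 + 8 + 8 + 9) / 22 = 164 / 22 = 7.4545
LCL = c̄ − 3√c̄ = 7.4545 − 3 × 2.7303 = -0.7364 → 0 (cannot be negative)

0.000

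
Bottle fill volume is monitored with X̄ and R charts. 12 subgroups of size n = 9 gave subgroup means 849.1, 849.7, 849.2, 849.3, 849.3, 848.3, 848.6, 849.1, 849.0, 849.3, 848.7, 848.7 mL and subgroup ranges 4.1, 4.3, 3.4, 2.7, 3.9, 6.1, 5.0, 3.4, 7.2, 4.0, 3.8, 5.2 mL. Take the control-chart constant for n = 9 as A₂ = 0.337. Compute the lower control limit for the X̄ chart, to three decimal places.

X̄̄ = (849.1 + 849.7 + 849.2 + 849.3 + 849.3 + 848.3 + 848.6 + 849.1 + 849.0 + 849.3 + 848.7 + 848.7) / 12 = 10188.3000 / 12 = 849.0250
R̄ = (4.1 + 4.3 + 3.4 + 2.7 + 3.9 + 6.1 + 5.0 + 3.4 + 7.2 + 4.0 + 3.8 + 5.2) / 12 = 53.1000 / 12 = 4.4250
LCL = X̄̄ − A₂·R̄ = 849.0250 − 0.337 × 4.4250 = 847.5338

847.534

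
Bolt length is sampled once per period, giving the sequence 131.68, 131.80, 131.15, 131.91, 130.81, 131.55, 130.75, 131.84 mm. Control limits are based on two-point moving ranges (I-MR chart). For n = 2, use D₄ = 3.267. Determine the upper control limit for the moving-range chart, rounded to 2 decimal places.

2.45

Moving ranges: 0.12, 0.65, 0.76, 1.10, 0.74, 0.80, 1.09; M̄R̄ = 5.2600 / 7 = 0.7514
UCL_MR = D₄·M̄R̄ = 3.267 × 0.7514 = 2.4549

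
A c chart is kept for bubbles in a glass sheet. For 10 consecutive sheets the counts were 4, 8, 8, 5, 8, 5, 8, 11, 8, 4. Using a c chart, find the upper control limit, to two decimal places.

c̄ = (4 + 8 + 8 + 5 + 8 + 5 + 8 + 11 + 8 + 4) / 10 = 69 / 10 = 6.9000
UCL = c̄ + 3√c̄ = 6.9000 + 3 × √6.9000 = 6.9000 + 3 × 2.6268 = 14.7804

14.78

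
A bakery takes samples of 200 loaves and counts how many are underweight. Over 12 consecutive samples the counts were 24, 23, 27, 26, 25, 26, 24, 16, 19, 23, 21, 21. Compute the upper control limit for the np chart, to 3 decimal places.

36.430

p̄ = Σdᵢ / (k·n) = 275 / (12 × 200) = 0.11458
UCL = np̄ + 3·√(np̄(1−p̄)) = 22.9167 + 3 × √(22.9167×0.88542) = 22.9167 + 3 × 4.5045 = 36.4303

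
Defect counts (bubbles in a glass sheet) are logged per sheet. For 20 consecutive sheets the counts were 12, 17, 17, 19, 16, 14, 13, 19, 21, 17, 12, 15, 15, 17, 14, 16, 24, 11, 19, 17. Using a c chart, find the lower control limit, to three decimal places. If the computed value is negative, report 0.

c̄ = (12 + 17 + 17 + 19 + 16 + 14 + 13 + 19 + 21 + 17 + 12 + 15 + 15 + 17 + 14 + 16 + 24 + 11 + 19 + 17) / 20 = 325 / 20 = 16.2500
LCL = c̄ − 3√c̄ = 16.2500 − 3 × 4.0311 = 4.1566

4.157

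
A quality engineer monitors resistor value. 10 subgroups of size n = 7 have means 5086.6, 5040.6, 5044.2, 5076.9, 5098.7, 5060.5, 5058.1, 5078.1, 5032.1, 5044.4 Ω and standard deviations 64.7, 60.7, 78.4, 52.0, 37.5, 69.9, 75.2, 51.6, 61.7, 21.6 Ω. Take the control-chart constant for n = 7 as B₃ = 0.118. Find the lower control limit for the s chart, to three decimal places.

6.765

s̄ = (64.7 + 60.7 + 78.4 + 52.0 + 37.5 + 69.9 + 75.2 + 51.6 + 61.7 + 21.6) / 10 = 57.3300
LCL_s = B₃·s̄ = 0.118 × 57.3300 = 6.7649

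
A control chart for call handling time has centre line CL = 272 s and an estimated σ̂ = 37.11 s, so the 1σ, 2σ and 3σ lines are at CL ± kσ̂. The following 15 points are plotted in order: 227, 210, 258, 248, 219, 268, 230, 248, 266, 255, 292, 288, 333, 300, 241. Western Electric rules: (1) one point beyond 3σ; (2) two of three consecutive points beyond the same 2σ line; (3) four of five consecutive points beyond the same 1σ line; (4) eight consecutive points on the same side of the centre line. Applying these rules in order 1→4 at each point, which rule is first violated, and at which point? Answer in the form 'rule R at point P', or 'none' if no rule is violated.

Zone of each point (C = within 1σ̂, B = 1σ̂–2σ̂, A = 2σ̂–3σ̂, * = beyond 3σ̂; sign = side of CL): 1:-B, 2:-B, 3:-C, 4:-C, 5:-B, 6:-C, 7:-B, 8:-C, 9:-C, 10:-C, 11:+C, 12:+C, 13:+B, 14:+C, 15:-C
Rule 4 (eight consecutive points on the same side of the centre line) is satisfied at point 8.

rule 4 at point 8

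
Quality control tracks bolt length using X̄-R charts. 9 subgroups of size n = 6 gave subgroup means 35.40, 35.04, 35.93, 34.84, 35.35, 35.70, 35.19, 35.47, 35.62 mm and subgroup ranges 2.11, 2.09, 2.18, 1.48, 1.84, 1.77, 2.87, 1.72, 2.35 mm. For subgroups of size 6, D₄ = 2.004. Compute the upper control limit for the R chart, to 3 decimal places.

4.099

R̄ = (2.11 + 2.09 + 2.18 + 1.48 + 1.84 + 1.77 + 2.87 + 1.72 + 2.35) / 9 = 18.4100 / 9 = 2.0456
UCL_R = D₄·R̄ = 2.004 × 2.0456 = 4.0993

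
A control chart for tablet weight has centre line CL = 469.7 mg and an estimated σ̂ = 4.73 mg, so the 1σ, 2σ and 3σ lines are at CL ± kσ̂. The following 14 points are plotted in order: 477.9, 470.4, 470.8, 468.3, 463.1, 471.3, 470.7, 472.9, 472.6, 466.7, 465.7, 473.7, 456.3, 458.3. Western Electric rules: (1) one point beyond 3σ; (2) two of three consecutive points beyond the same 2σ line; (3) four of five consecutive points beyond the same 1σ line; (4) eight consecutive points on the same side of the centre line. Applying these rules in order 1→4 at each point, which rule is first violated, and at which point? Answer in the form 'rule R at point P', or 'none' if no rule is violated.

Zone of each point (C = within 1σ̂, B = 1σ̂–2σ̂, A = 2σ̂–3σ̂, * = beyond 3σ̂; sign = side of CL): 1:+B, 2:+C, 3:+C, 4:-C, 5:-B, 6:+C, 7:+C, 8:+C, 9:+C, 10:-C, 11:-C, 12:+C, 13:-A, 14:-A
Rule 2 (two of three consecutive points beyond the same 2σ limit) is satisfied at point 14.

rule 2 at point 14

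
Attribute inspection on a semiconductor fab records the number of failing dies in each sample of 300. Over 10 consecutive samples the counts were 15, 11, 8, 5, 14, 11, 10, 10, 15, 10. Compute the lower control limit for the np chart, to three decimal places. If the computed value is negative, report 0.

p̄ = Σdᵢ / (k·n) = 109 / (10 × 300) = 0.03633
LCL = np̄ − 3·√(np̄(1−p̄)) = 10.9000 − 3 × 3.2410 = 1.1771

1.177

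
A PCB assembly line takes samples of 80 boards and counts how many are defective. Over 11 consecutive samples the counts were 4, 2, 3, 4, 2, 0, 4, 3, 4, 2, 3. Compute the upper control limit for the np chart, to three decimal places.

p̄ = Σdᵢ / (k·n) = 31 / (11 × 80) = 0.03523
UCL = np̄ + 3·√(np̄(1−p̄)) = 2.8182 + 3 × √(2.8182×0.96477) = 2.8182 + 3 × 1.6489 = 7.7649

7.765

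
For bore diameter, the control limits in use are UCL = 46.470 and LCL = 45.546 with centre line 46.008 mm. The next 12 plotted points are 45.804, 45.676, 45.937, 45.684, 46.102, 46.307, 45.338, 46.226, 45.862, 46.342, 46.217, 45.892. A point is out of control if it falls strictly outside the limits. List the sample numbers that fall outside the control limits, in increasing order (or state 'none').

7

Compare each point to [45.546, 46.470]: sample 7 = 45.338 < LCL.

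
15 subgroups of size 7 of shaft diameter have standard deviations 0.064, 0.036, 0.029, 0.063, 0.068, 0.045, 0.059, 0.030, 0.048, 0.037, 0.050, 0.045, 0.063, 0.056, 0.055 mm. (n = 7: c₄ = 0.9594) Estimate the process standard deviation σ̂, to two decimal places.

s̄ = (0.064 + 0.036 + 0.029 + 0.063 + 0.068 + 0.045 + 0.059 + 0.030 + 0.048 + 0.037 + 0.050 + 0.045 + 0.063 + 0.056 + 0.055) / 15 = 0.0499
σ̂ = s̄ / c₄ = 0.0499 / 0.9594 = 0.0520

0.05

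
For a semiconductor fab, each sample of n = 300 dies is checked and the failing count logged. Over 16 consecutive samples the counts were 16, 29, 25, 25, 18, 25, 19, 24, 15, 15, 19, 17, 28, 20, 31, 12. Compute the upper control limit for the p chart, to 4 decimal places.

0.1147

p̄ = Σdᵢ / (k·n) = 338 / (16 × 300) = 0.07042
UCL = p̄ + 3·√(p̄(1−p̄)/n) = 0.07042 + 3 × √(0.07042×0.92958/300) = 0.07042 + 3 × 0.01477 = 0.11473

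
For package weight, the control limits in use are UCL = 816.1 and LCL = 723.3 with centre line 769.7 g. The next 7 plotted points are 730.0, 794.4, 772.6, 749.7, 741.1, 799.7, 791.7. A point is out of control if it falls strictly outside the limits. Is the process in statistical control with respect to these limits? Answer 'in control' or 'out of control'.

All 7 points lie within [723.3, 816.1].

in control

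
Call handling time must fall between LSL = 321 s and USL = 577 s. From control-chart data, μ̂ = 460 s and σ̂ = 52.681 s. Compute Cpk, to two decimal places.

Cpu = (USL − μ̂) / (3σ̂) = (577 − 460) / (3 × 52.681) = 0.7403; Cpl = (μ̂ − LSL) / (3σ̂) = (460 − 321) / (3 × 52.681) = 0.8795; Cpk = min(Cpu, Cpl) = 0.7403

0.74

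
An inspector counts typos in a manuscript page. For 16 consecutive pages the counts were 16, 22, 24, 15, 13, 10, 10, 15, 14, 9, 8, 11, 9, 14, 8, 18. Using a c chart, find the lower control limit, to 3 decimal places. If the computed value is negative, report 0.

c̄ = (16 + 22 + 24 + 15 + 13 + 10 + 10 + 15 + 14 + 9 + 8 + 11 + 9 + 14 + 8 + 18) / 16 = 216 / 16 = 13.5000
LCL = c̄ − 3√c̄ = 13.5000 − 3 × 3.6742 = 2.4773

2.477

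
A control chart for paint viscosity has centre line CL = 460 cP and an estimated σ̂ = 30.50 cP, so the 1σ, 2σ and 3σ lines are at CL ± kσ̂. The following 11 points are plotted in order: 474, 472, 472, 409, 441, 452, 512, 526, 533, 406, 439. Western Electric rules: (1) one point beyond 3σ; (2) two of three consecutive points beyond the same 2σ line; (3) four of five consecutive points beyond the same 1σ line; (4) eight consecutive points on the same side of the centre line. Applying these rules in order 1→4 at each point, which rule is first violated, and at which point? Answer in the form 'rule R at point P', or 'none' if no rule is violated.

Zone of each point (C = within 1σ̂, B = 1σ̂–2σ̂, A = 2σ̂–3σ̂, * = beyond 3σ̂; sign = side of CL): 1:+C, 2:+C, 3:+C, 4:-B, 5:-C, 6:-C, 7:+B, 8:+A, 9:+A, 10:-B, 11:-C
Rule 2 (two of three consecutive points beyond the same 2σ limit) is satisfied at point 9.

rule 2 at point 9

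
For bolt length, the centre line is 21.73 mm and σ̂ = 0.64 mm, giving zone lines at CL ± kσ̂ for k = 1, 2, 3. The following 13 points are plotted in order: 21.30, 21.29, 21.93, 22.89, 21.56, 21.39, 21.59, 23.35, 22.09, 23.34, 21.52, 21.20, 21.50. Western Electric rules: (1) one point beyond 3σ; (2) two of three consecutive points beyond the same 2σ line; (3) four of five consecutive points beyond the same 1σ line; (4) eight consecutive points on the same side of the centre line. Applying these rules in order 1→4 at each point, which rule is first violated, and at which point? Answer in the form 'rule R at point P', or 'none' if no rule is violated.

Zone of each point (C = within 1σ̂, B = 1σ̂–2σ̂, A = 2σ̂–3σ̂, * = beyond 3σ̂; sign = side of CL): 1:-C, 2:-C, 3:+C, 4:+B, 5:-C, 6:-C, 7:-C, 8:+A, 9:+C, 10:+A, 11:-C, 12:-C, 13:-C
Rule 2 (two of three consecutive points beyond the same 2σ limit) is satisfied at point 10.

rule 2 at point 10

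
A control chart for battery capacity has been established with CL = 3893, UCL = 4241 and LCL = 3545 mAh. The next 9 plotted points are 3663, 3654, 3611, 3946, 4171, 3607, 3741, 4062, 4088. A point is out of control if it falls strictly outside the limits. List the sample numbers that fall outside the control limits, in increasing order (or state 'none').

none

All 9 points lie within [3545, 4241].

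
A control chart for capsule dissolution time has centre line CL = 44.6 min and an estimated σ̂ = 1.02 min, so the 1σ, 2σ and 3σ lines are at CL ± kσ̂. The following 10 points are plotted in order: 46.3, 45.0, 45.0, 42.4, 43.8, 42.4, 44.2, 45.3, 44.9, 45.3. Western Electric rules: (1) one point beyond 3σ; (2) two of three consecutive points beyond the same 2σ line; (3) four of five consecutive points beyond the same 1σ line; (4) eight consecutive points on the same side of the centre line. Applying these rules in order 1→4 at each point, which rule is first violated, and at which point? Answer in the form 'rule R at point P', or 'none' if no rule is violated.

Zone of each point (C = within 1σ̂, B = 1σ̂–2σ̂, A = 2σ̂–3σ̂, * = beyond 3σ̂; sign = side of CL): 1:+B, 2:+C, 3:+C, 4:-A, 5:-C, 6:-A, 7:-C, 8:+C, 9:+C, 10:+C
Rule 2 (two of three consecutive points beyond the same 2σ limit) is satisfied at point 6.

rule 2 at point 6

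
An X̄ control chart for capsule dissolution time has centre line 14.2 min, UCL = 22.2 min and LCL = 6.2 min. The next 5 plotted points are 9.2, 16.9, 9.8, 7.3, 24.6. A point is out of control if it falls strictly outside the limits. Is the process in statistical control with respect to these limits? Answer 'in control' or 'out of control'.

Compare each point to [6.2, 22.2]: sample 5 = 24.6 > UCL.

out of control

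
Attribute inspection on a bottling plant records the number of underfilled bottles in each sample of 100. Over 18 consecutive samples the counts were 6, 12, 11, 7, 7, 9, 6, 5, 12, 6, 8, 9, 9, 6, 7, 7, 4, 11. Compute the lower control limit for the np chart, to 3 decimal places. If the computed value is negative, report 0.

p̄ = Σdᵢ / (k·n) = 142 / (18 × 100) = 0.07889
LCL = np̄ − 3·√(np̄(1−p̄)) = 7.8889 − 3 × 2.6957 = -0.1981 → 0 (negative, so LCL = 0)

0.000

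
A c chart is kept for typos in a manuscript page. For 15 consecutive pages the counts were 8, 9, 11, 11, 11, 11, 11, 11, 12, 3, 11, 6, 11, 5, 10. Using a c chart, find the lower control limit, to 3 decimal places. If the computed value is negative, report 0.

c̄ = (8 + 9 + 11 + 11 + 11 + 11 + 11 + 11 + 12 + 3 + 11 + 6 + 11 + 5 + 10) / 15 = 141 / 15 = 9.4000
LCL = c̄ − 3√c̄ = 9.4000 − 3 × 3.0659 = 0.2022

0.202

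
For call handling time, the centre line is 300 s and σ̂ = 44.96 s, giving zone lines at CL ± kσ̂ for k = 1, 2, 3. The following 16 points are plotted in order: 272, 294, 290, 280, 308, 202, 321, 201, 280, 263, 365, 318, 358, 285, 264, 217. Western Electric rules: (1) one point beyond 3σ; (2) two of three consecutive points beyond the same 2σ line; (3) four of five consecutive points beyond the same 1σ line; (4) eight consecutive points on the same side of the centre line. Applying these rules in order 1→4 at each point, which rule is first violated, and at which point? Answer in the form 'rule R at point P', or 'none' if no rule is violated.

rule 2 at point 8

Zone of each point (C = within 1σ̂, B = 1σ̂–2σ̂, A = 2σ̂–3σ̂, * = beyond 3σ̂; sign = side of CL): 1:-C, 2:-C, 3:-C, 4:-C, 5:+C, 6:-A, 7:+C, 8:-A, 9:-C, 10:-C, 11:+B, 12:+C, 13:+B, 14:-C, 15:-C, 16:-B
Rule 2 (two of three consecutive points beyond the same 2σ limit) is satisfied at point 8.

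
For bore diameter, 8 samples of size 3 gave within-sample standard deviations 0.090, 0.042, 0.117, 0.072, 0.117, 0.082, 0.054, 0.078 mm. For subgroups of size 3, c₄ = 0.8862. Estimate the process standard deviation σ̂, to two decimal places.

s̄ = (0.090 + 0.042 + 0.117 + 0.072 + 0.117 + 0.082 + 0.054 + 0.078) / 8 = 0.0815
σ̂ = s̄ / c₄ = 0.0815 / 0.8862 = 0.0920

0.09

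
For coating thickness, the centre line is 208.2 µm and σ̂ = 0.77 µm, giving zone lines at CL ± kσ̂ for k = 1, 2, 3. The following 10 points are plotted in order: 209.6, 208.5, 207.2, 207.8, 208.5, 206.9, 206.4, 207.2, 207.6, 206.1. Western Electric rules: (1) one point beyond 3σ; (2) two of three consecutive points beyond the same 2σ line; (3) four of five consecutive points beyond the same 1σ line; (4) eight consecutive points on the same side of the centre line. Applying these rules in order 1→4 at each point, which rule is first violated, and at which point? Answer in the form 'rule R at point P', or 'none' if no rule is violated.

Zone of each point (C = within 1σ̂, B = 1σ̂–2σ̂, A = 2σ̂–3σ̂, * = beyond 3σ̂; sign = side of CL): 1:+B, 2:+C, 3:-B, 4:-C, 5:+C, 6:-B, 7:-A, 8:-B, 9:-C, 10:-A
Rule 3 (four of five consecutive points beyond the same 1σ limit) is satisfied at point 10.

rule 3 at point 10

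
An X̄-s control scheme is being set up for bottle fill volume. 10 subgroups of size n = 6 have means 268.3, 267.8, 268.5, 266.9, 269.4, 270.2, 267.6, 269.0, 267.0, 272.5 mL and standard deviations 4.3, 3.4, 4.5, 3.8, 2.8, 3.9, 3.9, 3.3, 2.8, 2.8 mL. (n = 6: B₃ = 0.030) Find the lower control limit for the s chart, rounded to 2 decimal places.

0.11

s̄ = (4.3 + 3.4 + 4.5 + 3.8 + 2.8 + 3.9 + 3.9 + 3.3 + 2.8 + 2.8) / 10 = 3.5500
LCL_s = B₃·s̄ = 0.030 × 3.5500 = 0.1065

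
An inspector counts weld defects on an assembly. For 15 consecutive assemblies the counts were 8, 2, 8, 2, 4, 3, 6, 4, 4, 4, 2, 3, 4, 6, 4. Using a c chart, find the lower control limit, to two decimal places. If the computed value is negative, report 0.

c̄ = (8 + 2 + 8 + 2 + 4 + 3 + 6 + 4 + 4 + 4 + 2 + 3 + 4 + 6 + 4) / 15 = 64 / 15 = 4.2667
LCL = c̄ − 3√c̄ = 4.2667 − 3 × 2.0656 = -1.9301 → 0 (cannot be negative)

0.00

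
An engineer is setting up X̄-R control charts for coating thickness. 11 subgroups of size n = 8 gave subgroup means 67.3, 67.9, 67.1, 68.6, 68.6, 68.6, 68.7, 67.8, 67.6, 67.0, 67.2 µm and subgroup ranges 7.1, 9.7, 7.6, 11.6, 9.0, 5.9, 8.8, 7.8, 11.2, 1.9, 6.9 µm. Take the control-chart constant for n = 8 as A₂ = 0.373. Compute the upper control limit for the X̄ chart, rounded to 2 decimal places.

X̄̄ = (67.3 + 67.9 + 67.1 + 68.6 + 68.6 + 68.6 + 68.7 + 67.8 + 67.6 + 67.0 + 67.2) / 11 = 746.4000 / 11 = 67.8545
R̄ = (7.1 + 9.7 + 7.6 + 11.6 + 9.0 + 5.9 + 8.8 + 7.8 + 11.2 + 1.9 + 6.9) / 11 = 87.5000 / 11 = 7.9545
UCL = X̄̄ + A₂·R̄ = 67.8545 + 0.373 × 7.9545 = 70.8216

70.82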